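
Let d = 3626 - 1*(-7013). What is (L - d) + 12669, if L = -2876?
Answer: -846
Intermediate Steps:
d = 10639 (d = 3626 + 7013 = 10639)
(L - d) + 12669 = (-2876 - 1*10639) + 12669 = (-2876 - 10639) + 12669 = -13515 + 12669 = -846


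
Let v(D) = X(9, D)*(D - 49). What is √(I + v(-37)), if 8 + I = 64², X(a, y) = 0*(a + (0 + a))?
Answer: 2*√1022 ≈ 63.938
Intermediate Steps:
X(a, y) = 0 (X(a, y) = 0*(a + a) = 0*(2*a) = 0)
v(D) = 0 (v(D) = 0*(D - 49) = 0*(-49 + D) = 0)
I = 4088 (I = -8 + 64² = -8 + 4096 = 4088)
√(I + v(-37)) = √(4088 + 0) = √4088 = 2*√1022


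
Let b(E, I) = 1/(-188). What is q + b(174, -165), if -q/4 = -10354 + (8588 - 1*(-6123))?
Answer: -3276465/188 ≈ -17428.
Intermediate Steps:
q = -17428 (q = -4*(-10354 + (8588 - 1*(-6123))) = -4*(-10354 + (8588 + 6123)) = -4*(-10354 + 14711) = -4*4357 = -17428)
b(E, I) = -1/188
q + b(174, -165) = -17428 - 1/188 = -3276465/188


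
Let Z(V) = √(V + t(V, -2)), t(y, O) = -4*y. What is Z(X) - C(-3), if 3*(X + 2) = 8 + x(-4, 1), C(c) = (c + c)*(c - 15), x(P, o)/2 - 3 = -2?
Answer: -108 + 2*I ≈ -108.0 + 2.0*I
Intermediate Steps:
x(P, o) = 2 (x(P, o) = 6 + 2*(-2) = 6 - 4 = 2)
C(c) = 2*c*(-15 + c) (C(c) = (2*c)*(-15 + c) = 2*c*(-15 + c))
X = 4/3 (X = -2 + (8 + 2)/3 = -2 + (⅓)*10 = -2 + 10/3 = 4/3 ≈ 1.3333)
Z(V) = √3*√(-V) (Z(V) = √(V - 4*V) = √(-3*V) = √3*√(-V))
Z(X) - C(-3) = √3*√(-1*4/3) - 2*(-3)*(-15 - 3) = √3*√(-4/3) - 2*(-3)*(-18) = √3*(2*I*√3/3) - 1*108 = 2*I - 108 = -108 + 2*I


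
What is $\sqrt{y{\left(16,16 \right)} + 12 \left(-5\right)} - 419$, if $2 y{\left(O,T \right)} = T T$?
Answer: $-419 + 2 \sqrt{17} \approx -410.75$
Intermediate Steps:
$y{\left(O,T \right)} = \frac{T^{2}}{2}$ ($y{\left(O,T \right)} = \frac{T T}{2} = \frac{T^{2}}{2}$)
$\sqrt{y{\left(16,16 \right)} + 12 \left(-5\right)} - 419 = \sqrt{\frac{16^{2}}{2} + 12 \left(-5\right)} - 419 = \sqrt{\frac{1}{2} \cdot 256 - 60} - 419 = \sqrt{128 - 60} - 419 = \sqrt{68} - 419 = 2 \sqrt{17} - 419 = -419 + 2 \sqrt{17}$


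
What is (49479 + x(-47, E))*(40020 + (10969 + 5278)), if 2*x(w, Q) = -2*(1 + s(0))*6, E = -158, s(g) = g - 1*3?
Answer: 2784710097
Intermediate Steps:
s(g) = -3 + g (s(g) = g - 3 = -3 + g)
x(w, Q) = 12 (x(w, Q) = (-2*(1 + (-3 + 0))*6)/2 = (-2*(1 - 3)*6)/2 = (-(-4)*6)/2 = (-2*(-12))/2 = (½)*24 = 12)
(49479 + x(-47, E))*(40020 + (10969 + 5278)) = (49479 + 12)*(40020 + (10969 + 5278)) = 49491*(40020 + 16247) = 49491*56267 = 2784710097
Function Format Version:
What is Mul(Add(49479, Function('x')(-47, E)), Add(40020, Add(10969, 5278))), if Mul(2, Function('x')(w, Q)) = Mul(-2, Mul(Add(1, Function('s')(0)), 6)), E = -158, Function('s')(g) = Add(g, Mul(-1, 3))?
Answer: 2784710097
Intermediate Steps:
Function('s')(g) = Add(-3, g) (Function('s')(g) = Add(g, -3) = Add(-3, g))
Function('x')(w, Q) = 12 (Function('x')(w, Q) = Mul(Rational(1, 2), Mul(-2, Mul(Add(1, Add(-3, 0)), 6))) = Mul(Rational(1, 2), Mul(-2, Mul(Add(1, -3), 6))) = Mul(Rational(1, 2), Mul(-2, Mul(-2, 6))) = Mul(Rational(1, 2), Mul(-2, -12)) = Mul(Rational(1, 2), 24) = 12)
Mul(Add(49479, Function('x')(-47, E)), Add(40020, Add(10969, 5278))) = Mul(Add(49479, 12), Add(40020, Add(10969, 5278))) = Mul(49491, Add(40020, 16247)) = Mul(49491, 56267) = 2784710097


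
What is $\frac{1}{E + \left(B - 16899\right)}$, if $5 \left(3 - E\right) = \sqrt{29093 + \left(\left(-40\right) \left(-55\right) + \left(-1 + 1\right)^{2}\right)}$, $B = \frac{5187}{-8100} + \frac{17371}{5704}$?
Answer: $- \frac{250431328160515800}{4230666868602329341441} + \frac{8894424024000 \sqrt{3477}}{4230666868602329341441} \approx -5.907 \cdot 10^{-5}$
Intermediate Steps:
$B = \frac{9259871}{3850200}$ ($B = 5187 \left(- \frac{1}{8100}\right) + 17371 \cdot \frac{1}{5704} = - \frac{1729}{2700} + \frac{17371}{5704} = \frac{9259871}{3850200} \approx 2.405$)
$E = 3 - \frac{3 \sqrt{3477}}{5}$ ($E = 3 - \frac{\sqrt{29093 + \left(\left(-40\right) \left(-55\right) + \left(-1 + 1\right)^{2}\right)}}{5} = 3 - \frac{\sqrt{29093 + \left(2200 + 0^{2}\right)}}{5} = 3 - \frac{\sqrt{29093 + \left(2200 + 0\right)}}{5} = 3 - \frac{\sqrt{29093 + 2200}}{5} = 3 - \frac{\sqrt{31293}}{5} = 3 - \frac{3 \sqrt{3477}}{5} \approx -32.38$)
$\frac{1}{E + \left(B - 16899\right)} = \frac{1}{\left(3 - \frac{3 \sqrt{3477}}{5}\right) + \left(\frac{9259871}{3850200} - 16899\right)} = \frac{1}{\left(3 - \frac{3 \sqrt{3477}}{5}\right) - \frac{65055269929}{3850200}} = \frac{1}{- \frac{65043719329}{3850200} - \frac{3 \sqrt{3477}}{5}}$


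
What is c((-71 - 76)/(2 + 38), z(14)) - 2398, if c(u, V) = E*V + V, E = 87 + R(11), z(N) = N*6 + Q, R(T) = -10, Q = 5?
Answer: 4544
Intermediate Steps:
z(N) = 5 + 6*N (z(N) = N*6 + 5 = 6*N + 5 = 5 + 6*N)
E = 77 (E = 87 - 10 = 77)
c(u, V) = 78*V (c(u, V) = 77*V + V = 78*V)
c((-71 - 76)/(2 + 38), z(14)) - 2398 = 78*(5 + 6*14) - 2398 = 78*(5 + 84) - 2398 = 78*89 - 2398 = 6942 - 2398 = 4544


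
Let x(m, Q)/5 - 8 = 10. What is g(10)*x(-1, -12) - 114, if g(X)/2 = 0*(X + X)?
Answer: -114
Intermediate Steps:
x(m, Q) = 90 (x(m, Q) = 40 + 5*10 = 40 + 50 = 90)
g(X) = 0 (g(X) = 2*(0*(X + X)) = 2*(0*(2*X)) = 2*0 = 0)
g(10)*x(-1, -12) - 114 = 0*90 - 114 = 0 - 114 = -114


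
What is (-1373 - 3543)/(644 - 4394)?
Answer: 2458/1875 ≈ 1.3109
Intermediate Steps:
(-1373 - 3543)/(644 - 4394) = -4916/(-3750) = -4916*(-1/3750) = 2458/1875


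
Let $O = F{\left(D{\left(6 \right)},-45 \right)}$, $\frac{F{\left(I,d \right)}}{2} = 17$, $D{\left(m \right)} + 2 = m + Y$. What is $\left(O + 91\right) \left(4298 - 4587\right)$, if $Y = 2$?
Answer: $-36125$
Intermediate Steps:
$D{\left(m \right)} = m$ ($D{\left(m \right)} = -2 + \left(m + 2\right) = -2 + \left(2 + m\right) = m$)
$F{\left(I,d \right)} = 34$ ($F{\left(I,d \right)} = 2 \cdot 17 = 34$)
$O = 34$
$\left(O + 91\right) \left(4298 - 4587\right) = \left(34 + 91\right) \left(4298 - 4587\right) = 125 \left(-289\right) = -36125$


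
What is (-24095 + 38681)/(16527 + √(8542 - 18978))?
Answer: 1685754/1910155 - 204*I*√2609/1910155 ≈ 0.88252 - 0.005455*I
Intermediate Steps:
(-24095 + 38681)/(16527 + √(8542 - 18978)) = 14586/(16527 + √(-10436)) = 14586/(16527 + 2*I*√2609)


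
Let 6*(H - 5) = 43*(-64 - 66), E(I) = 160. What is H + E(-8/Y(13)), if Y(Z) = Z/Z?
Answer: -2300/3 ≈ -766.67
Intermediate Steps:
Y(Z) = 1
H = -2780/3 (H = 5 + (43*(-64 - 66))/6 = 5 + (43*(-130))/6 = 5 + (⅙)*(-5590) = 5 - 2795/3 = -2780/3 ≈ -926.67)
H + E(-8/Y(13)) = -2780/3 + 160 = -2300/3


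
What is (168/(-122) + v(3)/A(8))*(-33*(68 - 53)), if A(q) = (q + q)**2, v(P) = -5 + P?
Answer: 5352435/7808 ≈ 685.51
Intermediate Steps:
A(q) = 4*q**2 (A(q) = (2*q)**2 = 4*q**2)
(168/(-122) + v(3)/A(8))*(-33*(68 - 53)) = (168/(-122) + (-5 + 3)/((4*8**2)))*(-33*(68 - 53)) = (168*(-1/122) - 2/(4*64))*(-33*15) = (-84/61 - 2/256)*(-495) = (-84/61 - 2*1/256)*(-495) = (-84/61 - 1/128)*(-495) = -10813/7808*(-495) = 5352435/7808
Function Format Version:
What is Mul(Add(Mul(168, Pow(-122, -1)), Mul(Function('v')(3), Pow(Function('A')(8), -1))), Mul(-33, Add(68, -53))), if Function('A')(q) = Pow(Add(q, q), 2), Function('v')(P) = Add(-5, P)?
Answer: Rational(5352435, 7808) ≈ 685.51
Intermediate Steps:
Function('A')(q) = Mul(4, Pow(q, 2)) (Function('A')(q) = Pow(Mul(2, q), 2) = Mul(4, Pow(q, 2)))
Mul(Add(Mul(168, Pow(-122, -1)), Mul(Function('v')(3), Pow(Function('A')(8), -1))), Mul(-33, Add(68, -53))) = Mul(Add(Mul(168, Pow(-122, -1)), Mul(Add(-5, 3), Pow(Mul(4, Pow(8, 2)), -1))), Mul(-33, Add(68, -53))) = Mul(Add(Mul(168, Rational(-1, 122)), Mul(-2, Pow(Mul(4, 64), -1))), Mul(-33, 15)) = Mul(Add(Rational(-84, 61), Mul(-2, Pow(256, -1))), -495) = Mul(Add(Rational(-84, 61), Mul(-2, Rational(1, 256))), -495) = Mul(Add(Rational(-84, 61), Rational(-1, 128)), -495) = Mul(Rational(-10813, 7808), -495) = Rational(5352435, 7808)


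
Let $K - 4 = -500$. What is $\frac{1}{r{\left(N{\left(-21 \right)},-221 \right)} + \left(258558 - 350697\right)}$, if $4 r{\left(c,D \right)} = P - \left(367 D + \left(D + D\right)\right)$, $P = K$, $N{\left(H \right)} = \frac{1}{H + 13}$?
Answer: $- \frac{4}{287503} \approx -1.3913 \cdot 10^{-5}$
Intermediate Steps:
$K = -496$ ($K = 4 - 500 = -496$)
$N{\left(H \right)} = \frac{1}{13 + H}$
$P = -496$
$r{\left(c,D \right)} = -124 - \frac{369 D}{4}$ ($r{\left(c,D \right)} = \frac{-496 - \left(367 D + \left(D + D\right)\right)}{4} = \frac{-496 - \left(367 D + 2 D\right)}{4} = \frac{-496 - 369 D}{4} = -124 - \frac{369 D}{4}$)
$\frac{1}{r{\left(N{\left(-21 \right)},-221 \right)} + \left(258558 - 350697\right)} = \frac{1}{\left(-124 - - \frac{81549}{4}\right) + \left(258558 - 350697\right)} = \frac{1}{\left(-124 + \frac{81549}{4}\right) + \left(258558 - 350697\right)} = \frac{1}{\frac{81053}{4} - 92139} = \frac{1}{- \frac{287503}{4}} = - \frac{4}{287503}$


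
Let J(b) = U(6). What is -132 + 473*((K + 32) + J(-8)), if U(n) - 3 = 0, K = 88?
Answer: 58047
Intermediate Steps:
U(n) = 3 (U(n) = 3 + 0 = 3)
J(b) = 3
-132 + 473*((K + 32) + J(-8)) = -132 + 473*((88 + 32) + 3) = -132 + 473*(120 + 3) = -132 + 473*123 = -132 + 58179 = 58047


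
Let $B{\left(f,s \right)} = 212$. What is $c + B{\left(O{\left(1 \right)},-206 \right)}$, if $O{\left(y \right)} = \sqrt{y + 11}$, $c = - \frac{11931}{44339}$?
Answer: $\frac{9387937}{44339} \approx 211.73$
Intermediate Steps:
$c = - \frac{11931}{44339}$ ($c = \left(-11931\right) \frac{1}{44339} = - \frac{11931}{44339} \approx -0.26909$)
$O{\left(y \right)} = \sqrt{11 + y}$
$c + B{\left(O{\left(1 \right)},-206 \right)} = - \frac{11931}{44339} + 212 = \frac{9387937}{44339}$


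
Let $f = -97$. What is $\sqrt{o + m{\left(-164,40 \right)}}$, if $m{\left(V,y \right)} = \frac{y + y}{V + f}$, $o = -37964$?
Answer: $\frac{2 i \sqrt{71837959}}{87} \approx 194.84 i$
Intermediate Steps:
$m{\left(V,y \right)} = \frac{2 y}{-97 + V}$ ($m{\left(V,y \right)} = \frac{y + y}{V - 97} = \frac{2 y}{-97 + V}$)
$\sqrt{o + m{\left(-164,40 \right)}} = \sqrt{-37964 + 2 \cdot 40 \frac{1}{-97 - 164}} = \sqrt{-37964 + 2 \cdot 40 \frac{1}{-261}} = \sqrt{-37964 + 2 \cdot 40 \left(- \frac{1}{261}\right)} = \sqrt{-37964 - \frac{80}{261}} = \sqrt{- \frac{9908684}{261}} = \frac{2 i \sqrt{71837959}}{87}$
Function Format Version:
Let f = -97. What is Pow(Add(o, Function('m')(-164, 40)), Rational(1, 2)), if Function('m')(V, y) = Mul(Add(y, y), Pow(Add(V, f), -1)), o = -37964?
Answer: Mul(Rational(2, 87), I, Pow(71837959, Rational(1, 2))) ≈ Mul(194.84, I)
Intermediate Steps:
Function('m')(V, y) = Mul(2, y, Pow(Add(-97, V), -1)) (Function('m')(V, y) = Mul(Add(y, y), Pow(Add(V, -97), -1)) = Mul(Mul(2, y), Pow(Add(-97, V), -1)) = Mul(2, y, Pow(Add(-97, V), -1)))
Pow(Add(o, Function('m')(-164, 40)), Rational(1, 2)) = Pow(Add(-37964, Mul(2, 40, Pow(Add(-97, -164), -1))), Rational(1, 2)) = Pow(Add(-37964, Mul(2, 40, Pow(-261, -1))), Rational(1, 2)) = Pow(Add(-37964, Mul(2, 40, Rational(-1, 261))), Rational(1, 2)) = Pow(Add(-37964, Rational(-80, 261)), Rational(1, 2)) = Pow(Rational(-9908684, 261), Rational(1, 2)) = Mul(Rational(2, 87), I, Pow(71837959, Rational(1, 2)))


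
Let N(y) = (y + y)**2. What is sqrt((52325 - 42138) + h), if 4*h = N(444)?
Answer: sqrt(207323) ≈ 455.33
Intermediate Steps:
N(y) = 4*y**2 (N(y) = (2*y)**2 = 4*y**2)
h = 197136 (h = (4*444**2)/4 = (4*197136)/4 = (1/4)*788544 = 197136)
sqrt((52325 - 42138) + h) = sqrt((52325 - 42138) + 197136) = sqrt(10187 + 197136) = sqrt(207323)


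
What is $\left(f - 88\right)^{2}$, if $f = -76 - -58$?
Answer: $11236$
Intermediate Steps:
$f = -18$ ($f = -76 + 58 = -18$)
$\left(f - 88\right)^{2} = \left(-18 - 88\right)^{2} = \left(-106\right)^{2} = 11236$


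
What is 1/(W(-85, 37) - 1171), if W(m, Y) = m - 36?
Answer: -1/1292 ≈ -0.00077399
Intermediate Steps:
W(m, Y) = -36 + m
1/(W(-85, 37) - 1171) = 1/((-36 - 85) - 1171) = 1/(-121 - 1171) = 1/(-1292) = -1/1292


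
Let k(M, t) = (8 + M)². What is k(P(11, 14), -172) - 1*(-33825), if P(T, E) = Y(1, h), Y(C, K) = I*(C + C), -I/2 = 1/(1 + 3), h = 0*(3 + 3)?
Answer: 33874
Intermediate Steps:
h = 0 (h = 0*6 = 0)
I = -½ (I = -2/(1 + 3) = -2/4 = -2*¼ = -½ ≈ -0.50000)
Y(C, K) = -C (Y(C, K) = -(C + C)/2 = -C)
P(T, E) = -1 (P(T, E) = -1*1 = -1)
k(P(11, 14), -172) - 1*(-33825) = (8 - 1)² - 1*(-33825) = 7² + 33825 = 49 + 33825 = 33874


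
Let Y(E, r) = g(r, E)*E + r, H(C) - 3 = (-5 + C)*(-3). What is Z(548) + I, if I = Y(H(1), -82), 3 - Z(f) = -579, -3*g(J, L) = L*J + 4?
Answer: 6630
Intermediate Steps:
g(J, L) = -4/3 - J*L/3 (g(J, L) = -(L*J + 4)/3 = -(J*L + 4)/3 = -(4 + J*L)/3 = -4/3 - J*L/3)
Z(f) = 582 (Z(f) = 3 - 1*(-579) = 3 + 579 = 582)
H(C) = 18 - 3*C (H(C) = 3 + (-5 + C)*(-3) = 3 + (15 - 3*C) = 18 - 3*C)
Y(E, r) = r + E*(-4/3 - E*r/3) (Y(E, r) = (-4/3 - r*E/3)*E + r = (-4/3 - E*r/3)*E + r = E*(-4/3 - E*r/3) + r = r + E*(-4/3 - E*r/3))
I = 6048 (I = -82 - (18 - 3*1)*(4 + (18 - 3*1)*(-82))/3 = -82 - (18 - 3)*(4 + (18 - 3)*(-82))/3 = -82 - 1/3*15*(4 + 15*(-82)) = -82 - 1/3*15*(4 - 1230) = -82 - 1/3*15*(-1226) = -82 + 6130 = 6048)
Z(548) + I = 582 + 6048 = 6630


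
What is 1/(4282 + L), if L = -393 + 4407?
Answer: 1/8296 ≈ 0.00012054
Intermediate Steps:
L = 4014
1/(4282 + L) = 1/(4282 + 4014) = 1/8296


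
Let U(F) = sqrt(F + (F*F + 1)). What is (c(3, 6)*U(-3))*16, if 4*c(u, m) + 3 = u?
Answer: 0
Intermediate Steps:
c(u, m) = -3/4 + u/4
U(F) = sqrt(1 + F + F**2) (U(F) = sqrt(F + (F**2 + 1)) = sqrt(F + (1 + F**2)) = sqrt(1 + F + F**2))
(c(3, 6)*U(-3))*16 = ((-3/4 + (1/4)*3)*sqrt(1 - 3 + (-3)**2))*16 = ((-3/4 + 3/4)*sqrt(1 - 3 + 9))*16 = (0*sqrt(7))*16 = 0*16 = 0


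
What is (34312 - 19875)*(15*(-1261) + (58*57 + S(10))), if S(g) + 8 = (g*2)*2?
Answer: -224885149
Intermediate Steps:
S(g) = -8 + 4*g (S(g) = -8 + (g*2)*2 = -8 + (2*g)*2 = -8 + 4*g)
(34312 - 19875)*(15*(-1261) + (58*57 + S(10))) = (34312 - 19875)*(15*(-1261) + (58*57 + (-8 + 4*10))) = 14437*(-18915 + (3306 + (-8 + 40))) = 14437*(-18915 + (3306 + 32)) = 14437*(-18915 + 3338) = 14437*(-15577) = -224885149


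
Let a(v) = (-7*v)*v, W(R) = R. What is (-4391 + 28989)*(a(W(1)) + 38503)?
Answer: 946924608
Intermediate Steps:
a(v) = -7*v²
(-4391 + 28989)*(a(W(1)) + 38503) = (-4391 + 28989)*(-7*1² + 38503) = 24598*(-7*1 + 38503) = 24598*(-7 + 38503) = 24598*38496 = 946924608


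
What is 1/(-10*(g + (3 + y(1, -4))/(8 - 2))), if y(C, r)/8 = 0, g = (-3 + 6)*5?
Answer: -1/155 ≈ -0.0064516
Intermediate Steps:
g = 15 (g = 3*5 = 15)
y(C, r) = 0 (y(C, r) = 8*0 = 0)
1/(-10*(g + (3 + y(1, -4))/(8 - 2))) = 1/(-10*(15 + (3 + 0)/(8 - 2))) = 1/(-10*(15 + 3/6)) = 1/(-10*(15 + 3*(⅙))) = 1/(-10*(15 + ½)) = 1/(-10*31/2) = 1/(-155) = -1/155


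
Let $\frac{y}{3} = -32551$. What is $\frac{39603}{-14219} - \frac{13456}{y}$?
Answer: $- \frac{3676020895}{1388528007} \approx -2.6474$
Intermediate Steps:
$y = -97653$ ($y = 3 \left(-32551\right) = -97653$)
$\frac{39603}{-14219} - \frac{13456}{y} = \frac{39603}{-14219} - \frac{13456}{-97653} = 39603 \left(- \frac{1}{14219}\right) - - \frac{13456}{97653} = - \frac{39603}{14219} + \frac{13456}{97653} = - \frac{3676020895}{1388528007}$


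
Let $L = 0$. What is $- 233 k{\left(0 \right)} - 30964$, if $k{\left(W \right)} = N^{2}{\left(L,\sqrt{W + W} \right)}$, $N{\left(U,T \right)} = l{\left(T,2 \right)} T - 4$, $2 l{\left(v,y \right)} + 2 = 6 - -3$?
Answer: $-34692$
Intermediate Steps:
$l{\left(v,y \right)} = \frac{7}{2}$ ($l{\left(v,y \right)} = -1 + \frac{6 - -3}{2} = -1 + \frac{6 + 3}{2} = -1 + \frac{1}{2} \cdot 9 = -1 + \frac{9}{2} = \frac{7}{2}$)
$N{\left(U,T \right)} = -4 + \frac{7 T}{2}$ ($N{\left(U,T \right)} = \frac{7 T}{2} - 4 = -4 + \frac{7 T}{2}$)
$k{\left(W \right)} = \left(-4 + \frac{7 \sqrt{2} \sqrt{W}}{2}\right)^{2}$ ($k{\left(W \right)} = \left(-4 + \frac{7 \sqrt{W + W}}{2}\right)^{2} = \left(-4 + \frac{7 \sqrt{2 W}}{2}\right)^{2} = \left(-4 + \frac{7 \sqrt{2} \sqrt{W}}{2}\right)^{2}$)
$- 233 k{\left(0 \right)} - 30964 = - 233 \frac{\left(-8 + 7 \sqrt{2} \sqrt{0}\right)^{2}}{4} - 30964 = - 233 \frac{\left(-8 + 7 \sqrt{2} \cdot 0\right)^{2}}{4} - 30964 = - 233 \frac{\left(-8 + 0\right)^{2}}{4} - 30964 = - 233 \frac{\left(-8\right)^{2}}{4} - 30964 = - 233 \cdot \frac{1}{4} \cdot 64 - 30964 = \left(-233\right) 16 - 30964 = -3728 - 30964 = -34692$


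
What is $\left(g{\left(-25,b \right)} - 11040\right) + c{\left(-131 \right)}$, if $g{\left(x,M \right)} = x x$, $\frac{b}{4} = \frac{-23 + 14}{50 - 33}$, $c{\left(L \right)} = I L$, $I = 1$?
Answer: $-10546$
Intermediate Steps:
$c{\left(L \right)} = L$ ($c{\left(L \right)} = 1 L = L$)
$b = - \frac{36}{17}$ ($b = 4 \frac{-23 + 14}{50 - 33} = 4 \left(- \frac{9}{17}\right) = - \frac{36}{17} \approx -2.1176$)
$g{\left(x,M \right)} = x^{2}$
$\left(g{\left(-25,b \right)} - 11040\right) + c{\left(-131 \right)} = \left(\left(-25\right)^{2} - 11040\right) - 131 = \left(625 - 11040\right) - 131 = -10415 - 131 = -10546$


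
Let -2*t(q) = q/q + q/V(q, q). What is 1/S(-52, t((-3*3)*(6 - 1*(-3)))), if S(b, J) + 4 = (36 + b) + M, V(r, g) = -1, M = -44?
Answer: -1/64 ≈ -0.015625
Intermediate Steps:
t(q) = -½ + q/2 (t(q) = -(q/q + q/(-1))/2 = -(1 + q*(-1))/2 = -(1 - q)/2 = -½ + q/2)
S(b, J) = -12 + b (S(b, J) = -4 + ((36 + b) - 44) = -4 + (-8 + b) = -12 + b)
1/S(-52, t((-3*3)*(6 - 1*(-3)))) = 1/(-12 - 52) = 1/(-64) = -1/64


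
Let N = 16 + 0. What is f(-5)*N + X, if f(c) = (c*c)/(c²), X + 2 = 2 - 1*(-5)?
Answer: 21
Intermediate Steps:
X = 5 (X = -2 + (2 - 1*(-5)) = -2 + (2 + 5) = -2 + 7 = 5)
f(c) = 1 (f(c) = c²/c² = 1)
N = 16
f(-5)*N + X = 1*16 + 5 = 16 + 5 = 21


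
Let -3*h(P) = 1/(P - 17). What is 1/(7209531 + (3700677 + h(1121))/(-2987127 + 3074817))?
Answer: 290429280/2093871154109903 ≈ 1.3870e-7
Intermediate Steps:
h(P) = -1/(3*(-17 + P)) (h(P) = -1/(3*(P - 17)) = -1/(3*(-17 + P)))
1/(7209531 + (3700677 + h(1121))/(-2987127 + 3074817)) = 1/(7209531 + (3700677 - 1/(-51 + 3*1121))/(-2987127 + 3074817)) = 1/(7209531 + (3700677 - 1/(-51 + 3363))/87690) = 1/(7209531 + (3700677 - 1/3312)*(1/87690)) = 1/(7209531 + (12256642223/3312)*(1/87690)) = 1/(7209531 + 12256642223/290429280) = 1/(2093871154109903/290429280) = 290429280/2093871154109903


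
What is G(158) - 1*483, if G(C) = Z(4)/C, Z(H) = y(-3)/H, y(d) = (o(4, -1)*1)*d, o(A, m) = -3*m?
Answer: -305265/632 ≈ -483.01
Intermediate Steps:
y(d) = 3*d (y(d) = (-3*(-1)*1)*d = (3*1)*d = 3*d)
Z(H) = -9/H (Z(H) = (3*(-3))/H = -9/H)
G(C) = -9/(4*C) (G(C) = (-9/4)/C = (-9*¼)/C = -9/(4*C))
G(158) - 1*483 = -9/4/158 - 1*483 = -9/4*1/158 - 483 = -9/632 - 483 = -305265/632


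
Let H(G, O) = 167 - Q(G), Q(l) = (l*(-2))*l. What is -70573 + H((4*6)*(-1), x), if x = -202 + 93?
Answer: -69254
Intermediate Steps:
Q(l) = -2*l² (Q(l) = (-2*l)*l = -2*l²)
x = -109
H(G, O) = 167 + 2*G² (H(G, O) = 167 - (-2)*G² = 167 + 2*G²)
-70573 + H((4*6)*(-1), x) = -70573 + (167 + 2*((4*6)*(-1))²) = -70573 + (167 + 2*(24*(-1))²) = -70573 + (167 + 2*(-24)²) = -70573 + (167 + 2*576) = -70573 + (167 + 1152) = -70573 + 1319 = -69254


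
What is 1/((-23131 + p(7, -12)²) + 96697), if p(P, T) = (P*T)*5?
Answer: 1/249966 ≈ 4.0005e-6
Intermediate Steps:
p(P, T) = 5*P*T
1/((-23131 + p(7, -12)²) + 96697) = 1/((-23131 + (5*7*(-12))²) + 96697) = 1/((-23131 + (-420)²) + 96697) = 1/((-23131 + 176400) + 96697) = 1/(153269 + 96697) = 1/249966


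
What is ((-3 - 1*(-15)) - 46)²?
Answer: 1156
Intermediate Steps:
((-3 - 1*(-15)) - 46)² = ((-3 + 15) - 46)² = (12 - 46)² = (-34)² = 1156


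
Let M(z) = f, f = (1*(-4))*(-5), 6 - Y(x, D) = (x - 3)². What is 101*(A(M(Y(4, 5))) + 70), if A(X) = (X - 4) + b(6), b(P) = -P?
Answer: 8080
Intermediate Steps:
Y(x, D) = 6 - (-3 + x)² (Y(x, D) = 6 - (x - 3)² = 6 - (-3 + x)²)
f = 20 (f = -4*(-5) = 20)
M(z) = 20
A(X) = -10 + X (A(X) = (X - 4) - 1*6 = (-4 + X) - 6 = -10 + X)
101*(A(M(Y(4, 5))) + 70) = 101*((-10 + 20) + 70) = 101*(10 + 70) = 101*80 = 8080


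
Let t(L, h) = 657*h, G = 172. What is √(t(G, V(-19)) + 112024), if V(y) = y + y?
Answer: √87058 ≈ 295.06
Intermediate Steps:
V(y) = 2*y
√(t(G, V(-19)) + 112024) = √(657*(2*(-19)) + 112024) = √(657*(-38) + 112024) = √(-24966 + 112024) = √87058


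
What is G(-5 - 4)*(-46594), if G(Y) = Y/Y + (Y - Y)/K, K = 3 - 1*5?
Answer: -46594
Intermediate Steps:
K = -2 (K = 3 - 5 = -2)
G(Y) = 1 (G(Y) = Y/Y + (Y - Y)/(-2) = 1 + 0*(-1/2) = 1 + 0 = 1)
G(-5 - 4)*(-46594) = 1*(-46594) = -46594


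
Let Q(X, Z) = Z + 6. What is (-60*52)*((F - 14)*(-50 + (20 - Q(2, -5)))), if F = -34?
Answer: -4642560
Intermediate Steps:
Q(X, Z) = 6 + Z
(-60*52)*((F - 14)*(-50 + (20 - Q(2, -5)))) = (-60*52)*((-34 - 14)*(-50 + (20 - (6 - 5)))) = -(-149760)*(-50 + (20 - 1*1)) = -(-149760)*(-50 + (20 - 1)) = -(-149760)*(-50 + 19) = -(-149760)*(-31) = -3120*1488 = -4642560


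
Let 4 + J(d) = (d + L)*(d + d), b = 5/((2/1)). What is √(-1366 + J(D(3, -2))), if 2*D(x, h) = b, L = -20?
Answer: I*√22670/4 ≈ 37.641*I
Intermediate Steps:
b = 5/2 (b = 5/((2*1)) = 5/2 ≈ 2.5000)
D(x, h) = 5/4 (D(x, h) = (½)*(5/2) = 5/4)
J(d) = -4 + 2*d*(-20 + d) (J(d) = -4 + (d - 20)*(d + d) = -4 + (-20 + d)*(2*d) = -4 + 2*d*(-20 + d))
√(-1366 + J(D(3, -2))) = √(-1366 + (-4 - 40*5/4 + 2*(5/4)²)) = √(-1366 + (-4 - 50 + 2*(25/16))) = √(-1366 + (-4 - 50 + 25/8)) = √(-1366 - 407/8) = √(-11335/8) = I*√22670/4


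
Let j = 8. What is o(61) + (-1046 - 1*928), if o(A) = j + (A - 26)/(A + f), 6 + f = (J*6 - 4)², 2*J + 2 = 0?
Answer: -60939/31 ≈ -1965.8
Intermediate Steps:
J = -1 (J = -1 + (½)*0 = -1 + 0 = -1)
f = 94 (f = -6 + (-1*6 - 4)² = -6 + (-6 - 4)² = -6 + (-10)² = -6 + 100 = 94)
o(A) = 8 + (-26 + A)/(94 + A) (o(A) = 8 + (A - 26)/(A + 94) = 8 + (-26 + A)/(94 + A))
o(61) + (-1046 - 1*928) = 3*(242 + 3*61)/(94 + 61) + (-1046 - 1*928) = 3*(242 + 183)/155 + (-1046 - 928) = 3*(1/155)*425 - 1974 = 255/31 - 1974 = -60939/31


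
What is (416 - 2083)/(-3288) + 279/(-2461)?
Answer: 3185135/8091768 ≈ 0.39363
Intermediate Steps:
(416 - 2083)/(-3288) + 279/(-2461) = -1667*(-1/3288) + 279*(-1/2461) = 1667/3288 - 279/2461 = 3185135/8091768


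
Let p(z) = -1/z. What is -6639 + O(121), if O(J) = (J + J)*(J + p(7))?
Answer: 158259/7 ≈ 22608.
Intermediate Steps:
O(J) = 2*J*(-⅐ + J) (O(J) = (J + J)*(J - 1/7) = (2*J)*(J - 1*⅐) = (2*J)*(J - ⅐) = (2*J)*(-⅐ + J) = 2*J*(-⅐ + J))
-6639 + O(121) = -6639 + (2/7)*121*(-1 + 7*121) = -6639 + (2/7)*121*(-1 + 847) = -6639 + (2/7)*121*846 = -6639 + 204732/7 = 158259/7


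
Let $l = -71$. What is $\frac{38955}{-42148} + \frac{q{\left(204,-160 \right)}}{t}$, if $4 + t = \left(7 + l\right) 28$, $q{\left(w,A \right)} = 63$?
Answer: $- \frac{9077313}{9462226} \approx -0.95932$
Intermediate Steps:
$t = -1796$ ($t = -4 + \left(7 - 71\right) 28 = -4 - 1792 = -1796$)
$\frac{38955}{-42148} + \frac{q{\left(204,-160 \right)}}{t} = \frac{38955}{-42148} + \frac{63}{-1796} = 38955 \left(- \frac{1}{42148}\right) + 63 \left(- \frac{1}{1796}\right) = - \frac{38955}{42148} - \frac{63}{1796} = - \frac{9077313}{9462226}$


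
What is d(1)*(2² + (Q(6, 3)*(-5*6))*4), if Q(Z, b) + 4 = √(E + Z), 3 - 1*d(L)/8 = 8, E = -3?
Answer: -19360 + 4800*√3 ≈ -11046.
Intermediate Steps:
d(L) = -40 (d(L) = 24 - 8*8 = 24 - 64 = -40)
Q(Z, b) = -4 + √(-3 + Z)
d(1)*(2² + (Q(6, 3)*(-5*6))*4) = -40*(2² + ((-4 + √(-3 + 6))*(-5*6))*4) = -40*(4 + ((-4 + √3)*(-30))*4) = -40*(4 + (120 - 30*√3)*4) = -40*(4 + (480 - 120*√3)) = -40*(484 - 120*√3) = -19360 + 4800*√3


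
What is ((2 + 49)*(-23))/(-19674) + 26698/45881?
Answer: 193024955/300887598 ≈ 0.64152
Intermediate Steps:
((2 + 49)*(-23))/(-19674) + 26698/45881 = (51*(-23))*(-1/19674) + 26698*(1/45881) = -1173*(-1/19674) + 26698/45881 = 391/6558 + 26698/45881 = 193024955/300887598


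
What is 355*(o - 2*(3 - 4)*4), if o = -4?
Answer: 1420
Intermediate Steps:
355*(o - 2*(3 - 4)*4) = 355*(-4 - 2*(3 - 4)*4) = 355*(-4 - (-2)*4) = 355*(-4 - 2*(-4)) = 355*(-4 + 8) = 355*4 = 1420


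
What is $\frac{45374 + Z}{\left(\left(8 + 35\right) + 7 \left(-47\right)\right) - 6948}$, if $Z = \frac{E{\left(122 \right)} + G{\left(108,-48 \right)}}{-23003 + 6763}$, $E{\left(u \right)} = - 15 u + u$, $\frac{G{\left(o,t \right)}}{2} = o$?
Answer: $- \frac{184218813}{29370040} \approx -6.2723$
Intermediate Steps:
$G{\left(o,t \right)} = 2 o$
$E{\left(u \right)} = - 14 u$
$Z = \frac{373}{4060}$ ($Z = \frac{\left(-14\right) 122 + 2 \cdot 108}{-23003 + 6763} = \frac{-1708 + 216}{-16240} = \left(-1492\right) \left(- \frac{1}{16240}\right) = \frac{373}{4060} \approx 0.091872$)
$\frac{45374 + Z}{\left(\left(8 + 35\right) + 7 \left(-47\right)\right) - 6948} = \frac{45374 + \frac{373}{4060}}{\left(\left(8 + 35\right) + 7 \left(-47\right)\right) - 6948} = \frac{184218813}{4060 \left(\left(43 - 329\right) - 6948\right)} = \frac{184218813}{4060 \left(-286 - 6948\right)} = \frac{184218813}{4060 \left(-7234\right)} = \frac{184218813}{4060} \left(- \frac{1}{7234}\right) = - \frac{184218813}{29370040}$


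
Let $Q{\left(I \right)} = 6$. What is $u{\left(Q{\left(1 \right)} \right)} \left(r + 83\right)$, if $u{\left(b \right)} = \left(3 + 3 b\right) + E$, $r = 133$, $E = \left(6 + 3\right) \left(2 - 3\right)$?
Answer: $2592$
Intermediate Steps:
$E = -9$ ($E = 9 \left(-1\right) = -9$)
$u{\left(b \right)} = -6 + 3 b$ ($u{\left(b \right)} = \left(3 + 3 b\right) - 9 = -6 + 3 b$)
$u{\left(Q{\left(1 \right)} \right)} \left(r + 83\right) = \left(-6 + 3 \cdot 6\right) \left(133 + 83\right) = \left(-6 + 18\right) 216 = 12 \cdot 216 = 2592$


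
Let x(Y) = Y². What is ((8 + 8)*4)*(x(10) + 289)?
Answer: 24896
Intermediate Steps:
((8 + 8)*4)*(x(10) + 289) = ((8 + 8)*4)*(10² + 289) = (16*4)*(100 + 289) = 64*389 = 24896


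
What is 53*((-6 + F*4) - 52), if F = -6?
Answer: -4346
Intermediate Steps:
53*((-6 + F*4) - 52) = 53*((-6 - 6*4) - 52) = 53*((-6 - 24) - 52) = 53*(-30 - 52) = 53*(-82) = -4346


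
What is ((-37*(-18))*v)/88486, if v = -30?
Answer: -9990/44243 ≈ -0.22580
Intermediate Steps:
((-37*(-18))*v)/88486 = (-37*(-18)*(-30))/88486 = (666*(-30))*(1/88486) = -19980*1/88486 = -9990/44243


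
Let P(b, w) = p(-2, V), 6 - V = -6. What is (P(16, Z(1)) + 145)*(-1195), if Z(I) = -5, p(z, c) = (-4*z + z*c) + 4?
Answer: -158935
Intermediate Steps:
V = 12 (V = 6 - 1*(-6) = 6 + 6 = 12)
p(z, c) = 4 - 4*z + c*z (p(z, c) = (-4*z + c*z) + 4 = 4 - 4*z + c*z)
P(b, w) = -12 (P(b, w) = 4 - 4*(-2) + 12*(-2) = 4 + 8 - 24 = -12)
(P(16, Z(1)) + 145)*(-1195) = (-12 + 145)*(-1195) = 133*(-1195) = -158935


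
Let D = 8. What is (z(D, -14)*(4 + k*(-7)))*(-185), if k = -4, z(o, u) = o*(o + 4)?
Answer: -568320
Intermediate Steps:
z(o, u) = o*(4 + o)
(z(D, -14)*(4 + k*(-7)))*(-185) = ((8*(4 + 8))*(4 - 4*(-7)))*(-185) = ((8*12)*(4 + 28))*(-185) = (96*32)*(-185) = 3072*(-185) = -568320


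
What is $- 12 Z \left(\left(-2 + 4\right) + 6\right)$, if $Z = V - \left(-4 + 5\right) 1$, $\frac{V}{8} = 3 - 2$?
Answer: $-672$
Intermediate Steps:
$V = 8$ ($V = 8 \left(3 - 2\right) = 8 \cdot 1 = 8$)
$Z = 7$ ($Z = 8 - \left(-4 + 5\right) 1 = 8 - 1 \cdot 1 = 8 - 1 = 7$)
$- 12 Z \left(\left(-2 + 4\right) + 6\right) = \left(-12\right) 7 \left(\left(-2 + 4\right) + 6\right) = - 84 \left(2 + 6\right) = \left(-84\right) 8 = -672$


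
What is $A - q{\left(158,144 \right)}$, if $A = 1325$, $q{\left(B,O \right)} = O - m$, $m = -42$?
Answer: $1139$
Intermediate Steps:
$q{\left(B,O \right)} = 42 + O$ ($q{\left(B,O \right)} = O - -42 = O + 42 = 42 + O$)
$A - q{\left(158,144 \right)} = 1325 - \left(42 + 144\right) = 1325 - 186 = 1139$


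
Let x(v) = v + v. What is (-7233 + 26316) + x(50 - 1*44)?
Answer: 19095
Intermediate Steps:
x(v) = 2*v
(-7233 + 26316) + x(50 - 1*44) = (-7233 + 26316) + 2*(50 - 1*44) = 19083 + 2*(50 - 44) = 19083 + 2*6 = 19083 + 12 = 19095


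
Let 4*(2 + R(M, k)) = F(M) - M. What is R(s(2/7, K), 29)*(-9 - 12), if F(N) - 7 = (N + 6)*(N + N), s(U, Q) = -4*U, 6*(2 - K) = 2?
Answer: 1611/28 ≈ 57.536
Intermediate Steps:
K = 5/3 (K = 2 - ⅙*2 = 2 - ⅓ = 5/3 ≈ 1.6667)
F(N) = 7 + 2*N*(6 + N) (F(N) = 7 + (N + 6)*(N + N) = 7 + (6 + N)*(2*N) = 7 + 2*N*(6 + N))
R(M, k) = -¼ + M²/2 + 11*M/4 (R(M, k) = -2 + ((7 + 2*M² + 12*M) - M)/4 = -2 + (7 + 2*M² + 11*M)/4 = -2 + (7/4 + M²/2 + 11*M/4) = -¼ + M²/2 + 11*M/4)
R(s(2/7, K), 29)*(-9 - 12) = (-¼ + (-8/7)²/2 + 11*(-8/7)/4)*(-9 - 12) = (-¼ + (-8/7)²/2 + 11*(-8/7)/4)*(-21) = (-¼ + (-4*2/7)²/2 + 11*(-4*2/7)/4)*(-21) = (-¼ + (-8/7)²/2 + (11/4)*(-8/7))*(-21) = (-¼ + (½)*(64/49) - 22/7)*(-21) = (-¼ + 32/49 - 22/7)*(-21) = -537/196*(-21) = 1611/28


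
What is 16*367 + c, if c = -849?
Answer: 5023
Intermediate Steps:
16*367 + c = 16*367 - 849 = 5872 - 849 = 5023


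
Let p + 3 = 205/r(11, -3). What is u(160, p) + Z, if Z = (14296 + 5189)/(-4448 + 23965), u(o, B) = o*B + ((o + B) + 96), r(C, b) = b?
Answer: -657391207/58551 ≈ -11228.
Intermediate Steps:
p = -214/3 (p = -3 + 205/(-3) = -3 + 205*(-⅓) = -3 - 205/3 = -214/3 ≈ -71.333)
u(o, B) = 96 + B + o + B*o (u(o, B) = B*o + ((B + o) + 96) = B*o + (96 + B + o) = 96 + B + o + B*o)
Z = 19485/19517 ≈ 0.99836
u(160, p) + Z = (96 - 214/3 + 160 - 214/3*160) + 19485/19517 = (96 - 214/3 + 160 - 34240/3) + 19485/19517 = -33686/3 + 19485/19517 = -657391207/58551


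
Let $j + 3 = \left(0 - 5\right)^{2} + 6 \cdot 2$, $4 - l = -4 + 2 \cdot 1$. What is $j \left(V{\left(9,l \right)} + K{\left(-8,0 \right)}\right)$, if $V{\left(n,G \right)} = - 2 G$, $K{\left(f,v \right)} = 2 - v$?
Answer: $-340$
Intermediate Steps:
$l = 6$ ($l = 4 - \left(-4 + 2 \cdot 1\right) = 4 - \left(-4 + 2\right) = 4 - -2 = 4 + 2 = 6$)
$j = 34$ ($j = -3 + \left(\left(0 - 5\right)^{2} + 6 \cdot 2\right) = -3 + \left(\left(-5\right)^{2} + 12\right) = -3 + \left(25 + 12\right) = -3 + 37 = 34$)
$j \left(V{\left(9,l \right)} + K{\left(-8,0 \right)}\right) = 34 \left(\left(-2\right) 6 + \left(2 - 0\right)\right) = 34 \left(-12 + \left(2 + 0\right)\right) = 34 \left(-12 + 2\right) = 34 \left(-10\right) = -340$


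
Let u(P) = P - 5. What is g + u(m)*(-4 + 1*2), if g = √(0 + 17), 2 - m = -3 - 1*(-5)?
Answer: 10 + √17 ≈ 14.123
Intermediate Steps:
m = 0 (m = 2 - (-3 - 1*(-5)) = 2 - (-3 + 5) = 2 - 1*2 = 2 - 2 = 0)
u(P) = -5 + P
g = √17 ≈ 4.1231
g + u(m)*(-4 + 1*2) = √17 + (-5 + 0)*(-4 + 1*2) = √17 - 5*(-4 + 2) = √17 - 5*(-2) = √17 + 10 = 10 + √17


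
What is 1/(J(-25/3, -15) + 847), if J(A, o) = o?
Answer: 1/832 ≈ 0.0012019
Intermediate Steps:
1/(J(-25/3, -15) + 847) = 1/(-15 + 847) = 1/832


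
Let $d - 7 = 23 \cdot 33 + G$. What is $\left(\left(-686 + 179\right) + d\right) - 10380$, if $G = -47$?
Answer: $-10168$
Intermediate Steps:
$d = 719$ ($d = 7 + \left(23 \cdot 33 - 47\right) = 7 + \left(759 - 47\right) = 7 + 712 = 719$)
$\left(\left(-686 + 179\right) + d\right) - 10380 = \left(\left(-686 + 179\right) + 719\right) - 10380 = \left(-507 + 719\right) - 10380 = 212 - 10380 = -10168$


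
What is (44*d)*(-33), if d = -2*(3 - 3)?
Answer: 0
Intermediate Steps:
d = 0 (d = -2*0 = 0)
(44*d)*(-33) = (44*0)*(-33) = 0*(-33) = 0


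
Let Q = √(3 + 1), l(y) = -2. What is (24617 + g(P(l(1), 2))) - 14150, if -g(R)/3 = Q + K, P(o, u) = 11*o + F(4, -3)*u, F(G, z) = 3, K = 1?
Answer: 10458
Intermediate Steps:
Q = 2 (Q = √4 = 2)
P(o, u) = 3*u + 11*o (P(o, u) = 11*o + 3*u = 3*u + 11*o)
g(R) = -9 (g(R) = -3*(2 + 1) = -3*3 = -9)
(24617 + g(P(l(1), 2))) - 14150 = (24617 - 9) - 14150 = 24608 - 14150 = 10458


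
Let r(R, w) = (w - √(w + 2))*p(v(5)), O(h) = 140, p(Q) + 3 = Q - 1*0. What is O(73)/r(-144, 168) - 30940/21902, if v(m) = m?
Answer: -152605810/153609677 + 35*√170/14027 ≈ -0.96093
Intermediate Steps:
p(Q) = -3 + Q (p(Q) = -3 + (Q - 1*0) = -3 + (Q + 0) = -3 + Q)
r(R, w) = -2*√(2 + w) + 2*w (r(R, w) = (w - √(w + 2))*(-3 + 5) = (w - √(2 + w))*2 = -2*√(2 + w) + 2*w)
O(73)/r(-144, 168) - 30940/21902 = 140/(-2*√(2 + 168) + 2*168) - 30940/21902 = 140/(-2*√170 + 336) - 30940*1/21902 = 140/(336 - 2*√170) - 15470/10951 = -15470/10951 + 140/(336 - 2*√170)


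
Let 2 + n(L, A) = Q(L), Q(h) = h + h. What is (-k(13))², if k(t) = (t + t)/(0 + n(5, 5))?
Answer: 169/16 ≈ 10.563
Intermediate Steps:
Q(h) = 2*h
n(L, A) = -2 + 2*L
k(t) = t/4 (k(t) = (t + t)/(0 + (-2 + 2*5)) = (2*t)/(0 + (-2 + 10)) = (2*t)/(0 + 8) = (2*t)/8 = (2*t)*(⅛) = t/4)
(-k(13))² = (-13/4)² = 169/16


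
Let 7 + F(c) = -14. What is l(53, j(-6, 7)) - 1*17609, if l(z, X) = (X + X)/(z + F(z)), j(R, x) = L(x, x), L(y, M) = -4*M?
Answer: -70443/4 ≈ -17611.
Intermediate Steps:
F(c) = -21 (F(c) = -7 - 14 = -21)
j(R, x) = -4*x
l(z, X) = 2*X/(-21 + z) (l(z, X) = (X + X)/(z - 21) = (2*X)/(-21 + z) = 2*X/(-21 + z))
l(53, j(-6, 7)) - 1*17609 = 2*(-4*7)/(-21 + 53) - 1*17609 = 2*(-28)/32 - 17609 = 2*(-28)*(1/32) - 17609 = -7/4 - 17609 = -70443/4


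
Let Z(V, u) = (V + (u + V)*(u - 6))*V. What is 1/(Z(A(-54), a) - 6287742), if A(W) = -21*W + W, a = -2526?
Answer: 1/3949052418 ≈ 2.5323e-10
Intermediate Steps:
A(W) = -20*W
Z(V, u) = V*(V + (-6 + u)*(V + u)) (Z(V, u) = (V + (V + u)*(-6 + u))*V = (V + (-6 + u)*(V + u))*V = V*(V + (-6 + u)*(V + u)))
1/(Z(A(-54), a) - 6287742) = 1/((-20*(-54))*((-2526)² - 6*(-2526) - (-100)*(-54) - 20*(-54)*(-2526)) - 6287742) = 1/(1080*(6380676 + 15156 - 5*1080 + 1080*(-2526)) - 6287742) = 1/(1080*(6380676 + 15156 - 5400 - 2728080) - 6287742) = 1/(1080*3662352 - 6287742) = 1/(3955340160 - 6287742) = 1/3949052418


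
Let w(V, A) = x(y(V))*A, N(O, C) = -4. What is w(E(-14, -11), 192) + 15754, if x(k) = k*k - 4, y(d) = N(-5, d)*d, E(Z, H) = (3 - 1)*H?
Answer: 1501834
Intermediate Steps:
E(Z, H) = 2*H
y(d) = -4*d
x(k) = -4 + k**2 (x(k) = k**2 - 4 = -4 + k**2)
w(V, A) = A*(-4 + 16*V**2) (w(V, A) = (-4 + (-4*V)**2)*A = (-4 + 16*V**2)*A = A*(-4 + 16*V**2))
w(E(-14, -11), 192) + 15754 = 4*192*(-1 + 4*(2*(-11))**2) + 15754 = 4*192*(-1 + 4*(-22)**2) + 15754 = 4*192*(-1 + 4*484) + 15754 = 4*192*(-1 + 1936) + 15754 = 4*192*1935 + 15754 = 1486080 + 15754 = 1501834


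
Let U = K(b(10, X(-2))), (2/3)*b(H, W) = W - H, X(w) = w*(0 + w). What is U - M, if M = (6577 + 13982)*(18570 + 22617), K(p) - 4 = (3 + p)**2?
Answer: -846763493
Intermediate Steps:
X(w) = w**2 (X(w) = w*w = w**2)
b(H, W) = -3*H/2 + 3*W/2 (b(H, W) = 3*(W - H)/2 = -3*H/2 + 3*W/2)
K(p) = 4 + (3 + p)**2
U = 40 (U = 4 + (3 + (-3/2*10 + (3/2)*(-2)**2))**2 = 4 + (3 + (-15 + (3/2)*4))**2 = 4 + (3 + (-15 + 6))**2 = 4 + (3 - 9)**2 = 4 + (-6)**2 = 4 + 36 = 40)
M = 846763533 (M = 20559*41187 = 846763533)
U - M = 40 - 1*846763533 = 40 - 846763533 = -846763493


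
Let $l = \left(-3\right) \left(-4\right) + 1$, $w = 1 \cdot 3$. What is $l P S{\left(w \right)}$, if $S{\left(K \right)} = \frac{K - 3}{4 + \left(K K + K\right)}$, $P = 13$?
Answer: $0$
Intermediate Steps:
$w = 3$
$l = 13$ ($l = 12 + 1 = 13$)
$S{\left(K \right)} = \frac{-3 + K}{4 + K + K^{2}}$ ($S{\left(K \right)} = \frac{-3 + K}{4 + \left(K^{2} + K\right)} = \frac{-3 + K}{4 + \left(K + K^{2}\right)} = \frac{-3 + K}{4 + K + K^{2}}$)
$l P S{\left(w \right)} = 13 \cdot 13 \frac{-3 + 3}{4 + 3 + 3^{2}} = 169 \frac{1}{4 + 3 + 9} \cdot 0 = 169 \cdot \frac{1}{16} \cdot 0 = 169 \cdot 0 = 0$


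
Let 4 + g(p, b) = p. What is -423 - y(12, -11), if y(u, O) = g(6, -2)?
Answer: -425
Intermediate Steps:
g(p, b) = -4 + p
y(u, O) = 2 (y(u, O) = -4 + 6 = 2)
-423 - y(12, -11) = -423 - 1*2 = -423 - 2 = -425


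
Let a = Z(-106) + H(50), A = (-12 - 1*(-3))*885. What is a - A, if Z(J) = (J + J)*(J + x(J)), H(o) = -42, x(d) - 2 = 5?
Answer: 28911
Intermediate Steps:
x(d) = 7 (x(d) = 2 + 5 = 7)
A = -7965 (A = (-12 + 3)*885 = -9*885 = -7965)
Z(J) = 2*J*(7 + J) (Z(J) = (J + J)*(J + 7) = (2*J)*(7 + J) = 2*J*(7 + J))
a = 20946 (a = 2*(-106)*(7 - 106) - 42 = 2*(-106)*(-99) - 42 = 20988 - 42 = 20946)
a - A = 20946 - 1*(-7965) = 20946 + 7965 = 28911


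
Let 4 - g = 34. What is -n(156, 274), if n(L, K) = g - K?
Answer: 304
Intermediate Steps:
g = -30 (g = 4 - 1*34 = 4 - 34 = -30)
n(L, K) = -30 - K
-n(156, 274) = -(-30 - 1*274) = -(-30 - 274) = -1*(-304) = 304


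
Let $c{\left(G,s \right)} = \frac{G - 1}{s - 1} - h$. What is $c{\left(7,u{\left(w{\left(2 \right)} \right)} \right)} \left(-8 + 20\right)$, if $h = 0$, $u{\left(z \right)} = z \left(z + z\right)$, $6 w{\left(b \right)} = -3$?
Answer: $-144$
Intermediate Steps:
$w{\left(b \right)} = - \frac{1}{2}$ ($w{\left(b \right)} = \frac{1}{6} \left(-3\right) = - \frac{1}{2}$)
$u{\left(z \right)} = 2 z^{2}$ ($u{\left(z \right)} = z 2 z = 2 z^{2}$)
$c{\left(G,s \right)} = \frac{-1 + G}{-1 + s}$ ($c{\left(G,s \right)} = \frac{G - 1}{s - 1} - 0 = \frac{-1 + G}{-1 + s} + 0 = \frac{-1 + G}{-1 + s}$)
$c{\left(7,u{\left(w{\left(2 \right)} \right)} \right)} \left(-8 + 20\right) = \frac{-1 + 7}{-1 + 2 \left(- \frac{1}{2}\right)^{2}} \left(-8 + 20\right) = \frac{1}{-1 + 2 \cdot \frac{1}{4}} \cdot 6 \cdot 12 = \frac{1}{-1 + \frac{1}{2}} \cdot 6 \cdot 12 = \frac{1}{- \frac{1}{2}} \cdot 6 \cdot 12 = \left(-2\right) 6 \cdot 12 = \left(-12\right) 12 = -144$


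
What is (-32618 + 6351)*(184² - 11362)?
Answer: -590849898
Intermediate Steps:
(-32618 + 6351)*(184² - 11362) = -26267*(33856 - 11362) = -26267*22494 = -590849898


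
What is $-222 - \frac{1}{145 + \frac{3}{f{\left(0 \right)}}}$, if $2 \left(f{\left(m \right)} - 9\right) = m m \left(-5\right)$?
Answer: $- \frac{96795}{436} \approx -222.01$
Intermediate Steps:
$f{\left(m \right)} = 9 - \frac{5 m^{2}}{2}$ ($f{\left(m \right)} = 9 + \frac{m m \left(-5\right)}{2} = 9 + \frac{m^{2} \left(-5\right)}{2} = 9 + \frac{\left(-5\right) m^{2}}{2} = 9 - \frac{5 m^{2}}{2}$)
$-222 - \frac{1}{145 + \frac{3}{f{\left(0 \right)}}} = -222 - \frac{1}{145 + \frac{3}{9 - \frac{5 \cdot 0^{2}}{2}}} = -222 - \frac{1}{145 + \frac{3}{9 - 0}} = -222 - \frac{1}{145 + \frac{3}{9 + 0}} = -222 - \frac{1}{145 + \frac{3}{9}} = -222 - \frac{1}{145 + 3 \cdot \frac{1}{9}} = -222 - \frac{1}{145 + \frac{1}{3}} = -222 - \frac{1}{\frac{436}{3}} = -222 - \frac{3}{436} = - \frac{96795}{436}$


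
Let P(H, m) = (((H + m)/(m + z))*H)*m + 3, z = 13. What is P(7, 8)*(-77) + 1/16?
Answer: -52975/16 ≈ -3310.9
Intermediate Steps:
P(H, m) = 3 + H*m*(H + m)/(13 + m) (P(H, m) = (((H + m)/(m + 13))*H)*m + 3 = (((H + m)/(13 + m))*H)*m + 3 = (H*(H + m)/(13 + m))*m + 3 = H*m*(H + m)/(13 + m) + 3 = 3 + H*m*(H + m)/(13 + m))
P(7, 8)*(-77) + 1/16 = ((39 + 3*8 + 7*8² + 8*7²)/(13 + 8))*(-77) + 1/16 = ((39 + 24 + 7*64 + 8*49)/21)*(-77) + 1/16 = ((39 + 24 + 448 + 392)/21)*(-77) + 1/16 = ((1/21)*903)*(-77) + 1/16 = 43*(-77) + 1/16 = -3311 + 1/16 = -52975/16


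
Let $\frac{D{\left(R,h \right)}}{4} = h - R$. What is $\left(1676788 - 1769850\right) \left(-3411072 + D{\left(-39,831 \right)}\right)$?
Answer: $317117326704$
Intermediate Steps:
$D{\left(R,h \right)} = - 4 R + 4 h$ ($D{\left(R,h \right)} = 4 \left(h - R\right) = - 4 R + 4 h$)
$\left(1676788 - 1769850\right) \left(-3411072 + D{\left(-39,831 \right)}\right) = \left(1676788 - 1769850\right) \left(-3411072 + \left(\left(-4\right) \left(-39\right) + 4 \cdot 831\right)\right) = - 93062 \left(-3411072 + \left(156 + 3324\right)\right) = - 93062 \left(-3411072 + 3480\right) = \left(-93062\right) \left(-3407592\right) = 317117326704$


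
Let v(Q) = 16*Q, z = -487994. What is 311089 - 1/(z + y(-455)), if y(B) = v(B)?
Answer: 154074293387/495274 ≈ 3.1109e+5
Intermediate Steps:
y(B) = 16*B
311089 - 1/(z + y(-455)) = 311089 - 1/(-487994 + 16*(-455)) = 311089 - 1/(-487994 - 7280) = 311089 - 1/(-495274) = 311089 - 1*(-1/495274) = 311089 + 1/495274 = 154074293387/495274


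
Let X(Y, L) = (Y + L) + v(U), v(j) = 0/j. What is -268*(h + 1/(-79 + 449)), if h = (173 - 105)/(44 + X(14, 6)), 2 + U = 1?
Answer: -211251/740 ≈ -285.47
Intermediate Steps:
U = -1 (U = -2 + 1 = -1)
v(j) = 0
X(Y, L) = L + Y (X(Y, L) = (Y + L) + 0 = (L + Y) + 0 = L + Y)
h = 17/16 (h = (173 - 105)/(44 + (6 + 14)) = 68/(44 + 20) = 68/64 = 68*(1/64) = 17/16 ≈ 1.0625)
-268*(h + 1/(-79 + 449)) = -268*(17/16 + 1/(-79 + 449)) = -268*(17/16 + 1/370) = -268*3153/2960 = -211251/740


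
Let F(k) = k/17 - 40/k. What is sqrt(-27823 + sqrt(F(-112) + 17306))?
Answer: sqrt(-1576006012 + 238*sqrt(979928110))/238 ≈ 166.41*I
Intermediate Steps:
F(k) = -40/k + k/17 (F(k) = k*(1/17) - 40/k = k/17 - 40/k = -40/k + k/17)
sqrt(-27823 + sqrt(F(-112) + 17306)) = sqrt(-27823 + sqrt((-40/(-112) + (1/17)*(-112)) + 17306)) = sqrt(-27823 + sqrt((-40*(-1/112) - 112/17) + 17306)) = sqrt(-27823 + sqrt((5/14 - 112/17) + 17306)) = sqrt(-27823 + sqrt(-1483/238 + 17306)) = sqrt(-27823 + sqrt(4117345/238)) = sqrt(-27823 + sqrt(979928110)/238)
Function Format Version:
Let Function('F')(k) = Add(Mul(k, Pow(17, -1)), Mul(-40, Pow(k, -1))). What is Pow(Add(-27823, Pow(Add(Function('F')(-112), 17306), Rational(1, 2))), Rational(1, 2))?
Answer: Mul(Rational(1, 238), Pow(Add(-1576006012, Mul(238, Pow(979928110, Rational(1, 2)))), Rational(1, 2))) ≈ Mul(166.41, I)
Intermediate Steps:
Function('F')(k) = Add(Mul(-40, Pow(k, -1)), Mul(Rational(1, 17), k)) (Function('F')(k) = Add(Mul(k, Rational(1, 17)), Mul(-40, Pow(k, -1))) = Add(Mul(Rational(1, 17), k), Mul(-40, Pow(k, -1))) = Add(Mul(-40, Pow(k, -1)), Mul(Rational(1, 17), k)))
Pow(Add(-27823, Pow(Add(Function('F')(-112), 17306), Rational(1, 2))), Rational(1, 2)) = Pow(Add(-27823, Pow(Add(Add(Mul(-40, Pow(-112, -1)), Mul(Rational(1, 17), -112)), 17306), Rational(1, 2))), Rational(1, 2)) = Pow(Add(-27823, Pow(Add(Add(Mul(-40, Rational(-1, 112)), Rational(-112, 17)), 17306), Rational(1, 2))), Rational(1, 2)) = Pow(Add(-27823, Pow(Add(Add(Rational(5, 14), Rational(-112, 17)), 17306), Rational(1, 2))), Rational(1, 2)) = Pow(Add(-27823, Pow(Add(Rational(-1483, 238), 17306), Rational(1, 2))), Rational(1, 2)) = Pow(Add(-27823, Pow(Rational(4117345, 238), Rational(1, 2))), Rational(1, 2)) = Pow(Add(-27823, Mul(Rational(1, 238), Pow(979928110, Rational(1, 2)))), Rational(1, 2))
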